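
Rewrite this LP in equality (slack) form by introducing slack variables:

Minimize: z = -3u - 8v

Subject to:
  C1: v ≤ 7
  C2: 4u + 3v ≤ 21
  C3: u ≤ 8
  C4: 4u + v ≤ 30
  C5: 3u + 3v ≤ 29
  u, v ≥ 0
min z = -3u - 8v

s.t.
  v + s1 = 7
  4u + 3v + s2 = 21
  u + s3 = 8
  4u + v + s4 = 30
  3u + 3v + s5 = 29
  u, v, s1, s2, s3, s4, s5 ≥ 0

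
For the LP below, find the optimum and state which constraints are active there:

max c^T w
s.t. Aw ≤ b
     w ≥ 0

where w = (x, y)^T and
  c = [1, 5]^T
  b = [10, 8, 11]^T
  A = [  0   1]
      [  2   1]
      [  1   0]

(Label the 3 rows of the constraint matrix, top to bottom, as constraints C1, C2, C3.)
Optimal: x = 0, y = 8
Slack at optimum:
  C1: slack = 2
  C2: slack = 0 (binding)
  C3: slack = 11
  x ≥ 0: x = 0 (binding)
  y ≥ 0: y = 8
Binding constraints: C2, x ≥ 0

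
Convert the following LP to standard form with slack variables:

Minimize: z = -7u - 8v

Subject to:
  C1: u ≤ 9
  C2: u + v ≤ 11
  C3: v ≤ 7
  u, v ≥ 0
min z = -7u - 8v

s.t.
  u + s1 = 9
  u + v + s2 = 11
  v + s3 = 7
  u, v, s1, s2, s3 ≥ 0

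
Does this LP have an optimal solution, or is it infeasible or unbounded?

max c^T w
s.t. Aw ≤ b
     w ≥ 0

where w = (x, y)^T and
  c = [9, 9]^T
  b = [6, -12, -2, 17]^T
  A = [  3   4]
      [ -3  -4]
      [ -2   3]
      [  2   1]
One constraint requires 3x + 4y ≤ 6, while the constraint -3x - 4y ≤ -12 is equivalent to 3x + 4y ≥ 12. Together they would need 12 ≤ 3x + 4y ≤ 6, which is impossible since 12 > 6. No point satisfies all constraints.

The feasible region is empty; the LP is infeasible.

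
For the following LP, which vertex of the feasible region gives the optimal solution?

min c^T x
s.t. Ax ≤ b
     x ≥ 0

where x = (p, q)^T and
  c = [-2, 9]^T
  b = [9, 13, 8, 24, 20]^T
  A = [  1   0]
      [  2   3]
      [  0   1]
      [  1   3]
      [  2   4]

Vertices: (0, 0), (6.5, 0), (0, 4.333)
Evaluating z = -2p + 9q at each vertex:
  (0, 0): z = 0
  (6.5, 0): z = -13
  (0, 4.333): z = 39

The smallest value is z = -13, attained at (6.5, 0).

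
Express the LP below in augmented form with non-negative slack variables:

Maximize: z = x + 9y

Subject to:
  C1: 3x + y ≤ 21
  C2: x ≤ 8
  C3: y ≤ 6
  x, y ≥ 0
max z = x + 9y

s.t.
  3x + y + s1 = 21
  x + s2 = 8
  y + s3 = 6
  x, y, s1, s2, s3 ≥ 0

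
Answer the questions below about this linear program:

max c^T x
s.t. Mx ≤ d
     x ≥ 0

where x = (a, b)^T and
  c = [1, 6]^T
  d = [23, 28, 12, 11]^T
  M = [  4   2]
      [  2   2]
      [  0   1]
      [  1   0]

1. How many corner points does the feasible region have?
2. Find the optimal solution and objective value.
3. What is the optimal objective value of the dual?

1. 3
2. a = 0, b = 11.5, z = 69
3. 69 (by strong duality, equal to the primal optimum)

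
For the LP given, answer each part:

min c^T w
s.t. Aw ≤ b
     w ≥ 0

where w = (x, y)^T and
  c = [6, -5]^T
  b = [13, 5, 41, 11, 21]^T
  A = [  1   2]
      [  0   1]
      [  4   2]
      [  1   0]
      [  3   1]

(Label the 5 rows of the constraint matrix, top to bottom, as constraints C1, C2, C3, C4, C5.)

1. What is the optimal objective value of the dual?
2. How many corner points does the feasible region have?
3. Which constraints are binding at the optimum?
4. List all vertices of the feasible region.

1. -25 (by strong duality, equal to the primal optimum)
2. 5
3. C2, x ≥ 0
4. (0, 0), (7, 0), (5.8, 3.6), (3, 5), (0, 5)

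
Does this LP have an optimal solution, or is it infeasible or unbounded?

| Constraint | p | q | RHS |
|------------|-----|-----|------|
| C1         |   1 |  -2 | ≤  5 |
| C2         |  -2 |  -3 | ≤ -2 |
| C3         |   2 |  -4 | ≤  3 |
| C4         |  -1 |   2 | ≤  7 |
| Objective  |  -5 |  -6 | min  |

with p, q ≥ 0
Feasible point: (0, 1) satisfies every constraint, so the LP is feasible.
Direction d = (2, 1): for each constraint row a, a·d ≤ 0 —
  (1)(2) + (-2)(1) = 0 ≤ 0
  (-2)(2) + (-3)(1) = -7 ≤ 0
  (2)(2) + (-4)(1) = 0 ≤ 0
  (-1)(2) + (2)(1) = 0 ≤ 0
and d ≥ 0, so (0, 1) + t·d stays feasible for every t ≥ 0. Along this ray z = -5p - 6q changes by -16 per unit t, so z → −∞.

Unbounded — the objective can decrease without bound over the feasible region.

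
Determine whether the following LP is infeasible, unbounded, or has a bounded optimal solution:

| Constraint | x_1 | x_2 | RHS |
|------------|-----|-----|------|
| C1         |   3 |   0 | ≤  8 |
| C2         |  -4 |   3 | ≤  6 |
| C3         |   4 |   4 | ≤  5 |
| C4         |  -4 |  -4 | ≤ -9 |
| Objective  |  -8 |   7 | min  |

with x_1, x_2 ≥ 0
C3 requires 4x_1 + 4x_2 ≤ 5, while C4 (-4x_1 - 4x_2 ≤ -9) is equivalent to 4x_1 + 4x_2 ≥ 9. Together they would need 9 ≤ 4x_1 + 4x_2 ≤ 5, which is impossible since 9 > 5. No point satisfies all constraints.

The feasible region is empty; the LP is infeasible.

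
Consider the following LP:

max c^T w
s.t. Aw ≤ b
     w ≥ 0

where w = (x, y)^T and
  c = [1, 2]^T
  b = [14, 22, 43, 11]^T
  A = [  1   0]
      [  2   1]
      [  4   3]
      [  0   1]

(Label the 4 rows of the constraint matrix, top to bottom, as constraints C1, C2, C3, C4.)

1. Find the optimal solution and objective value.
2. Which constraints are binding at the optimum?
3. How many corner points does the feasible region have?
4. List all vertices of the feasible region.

1. x = 2.5, y = 11, z = 24.5
2. C3, C4
3. 4
4. (0, 0), (10.75, 0), (2.5, 11), (0, 11)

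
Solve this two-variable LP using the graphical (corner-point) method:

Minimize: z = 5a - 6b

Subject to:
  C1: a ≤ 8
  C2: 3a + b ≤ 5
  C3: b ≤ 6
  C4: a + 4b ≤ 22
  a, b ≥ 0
Each vertex is the intersection of two constraint boundaries that also satisfies all remaining constraints:
  a = 0 and b = 0 → (0, 0)
  3a + b = 5 and b = 0 → (1.667, 0)
  3a + b = 5 and a = 0 → (0, 5)

Evaluating z = 5a - 6b at each vertex:
  (0, 0): z = 0
  (1.667, 0): z = 8.333
  (0, 5): z = -30

The minimum is at (0, 5) with z = -30.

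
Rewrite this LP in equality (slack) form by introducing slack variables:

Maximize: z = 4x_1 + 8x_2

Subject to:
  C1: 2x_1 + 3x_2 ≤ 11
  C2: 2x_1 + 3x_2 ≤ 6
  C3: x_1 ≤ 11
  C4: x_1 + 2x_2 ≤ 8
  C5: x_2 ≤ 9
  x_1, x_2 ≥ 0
max z = 4x_1 + 8x_2

s.t.
  2x_1 + 3x_2 + s1 = 11
  2x_1 + 3x_2 + s2 = 6
  x_1 + s3 = 11
  x_1 + 2x_2 + s4 = 8
  x_2 + s5 = 9
  x_1, x_2, s1, s2, s3, s4, s5 ≥ 0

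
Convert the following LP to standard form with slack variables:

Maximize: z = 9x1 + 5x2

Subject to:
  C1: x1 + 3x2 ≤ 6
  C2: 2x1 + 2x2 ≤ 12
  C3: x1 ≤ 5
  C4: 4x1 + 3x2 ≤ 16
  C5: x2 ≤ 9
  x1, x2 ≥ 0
max z = 9x1 + 5x2

s.t.
  x1 + 3x2 + s1 = 6
  2x1 + 2x2 + s2 = 12
  x1 + s3 = 5
  4x1 + 3x2 + s4 = 16
  x2 + s5 = 9
  x1, x2, s1, s2, s3, s4, s5 ≥ 0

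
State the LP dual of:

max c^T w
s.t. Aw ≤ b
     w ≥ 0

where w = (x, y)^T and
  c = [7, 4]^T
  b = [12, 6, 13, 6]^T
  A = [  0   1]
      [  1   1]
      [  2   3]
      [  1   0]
Minimize: z = 12y1 + 6y2 + 13y3 + 6y4

Subject to:
  C1: -y2 - 2y3 - y4 ≤ -7
  C2: -y1 - y2 - 3y3 ≤ -4
  y1, y2, y3, y4 ≥ 0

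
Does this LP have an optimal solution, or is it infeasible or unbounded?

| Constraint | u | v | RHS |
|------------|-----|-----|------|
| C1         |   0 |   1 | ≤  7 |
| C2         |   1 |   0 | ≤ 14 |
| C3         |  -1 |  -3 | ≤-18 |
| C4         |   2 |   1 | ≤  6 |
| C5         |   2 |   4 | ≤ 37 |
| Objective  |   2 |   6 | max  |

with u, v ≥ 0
The point (0, 6) satisfies every constraint, so the LP is feasible; the constraints give u ≤ 14 and v ≤ 7, which with u, v ≥ 0 keep the feasible region inside a bounded box. A feasible, bounded LP attains a finite optimum at a vertex.

The LP has an optimal solution: (0, 6) with z = 36.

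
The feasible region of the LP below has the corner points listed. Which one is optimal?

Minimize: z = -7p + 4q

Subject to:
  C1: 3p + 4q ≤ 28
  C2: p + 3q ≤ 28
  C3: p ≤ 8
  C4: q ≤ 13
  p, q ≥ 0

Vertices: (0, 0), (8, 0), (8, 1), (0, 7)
Evaluating z = -7p + 4q at each vertex:
  (0, 0): z = 0
  (8, 0): z = -56
  (8, 1): z = -52
  (0, 7): z = 28

The smallest value is z = -56, attained at (8, 0).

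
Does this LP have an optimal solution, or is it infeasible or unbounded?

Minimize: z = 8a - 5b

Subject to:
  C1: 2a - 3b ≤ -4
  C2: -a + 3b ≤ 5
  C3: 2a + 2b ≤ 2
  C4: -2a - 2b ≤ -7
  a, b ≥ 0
C3 requires 2a + 2b ≤ 2, while C4 (-2a - 2b ≤ -7) is equivalent to 2a + 2b ≥ 7. Together they would need 7 ≤ 2a + 2b ≤ 2, which is impossible since 7 > 2. No point satisfies all constraints.

Infeasible: no point satisfies all constraints simultaneously.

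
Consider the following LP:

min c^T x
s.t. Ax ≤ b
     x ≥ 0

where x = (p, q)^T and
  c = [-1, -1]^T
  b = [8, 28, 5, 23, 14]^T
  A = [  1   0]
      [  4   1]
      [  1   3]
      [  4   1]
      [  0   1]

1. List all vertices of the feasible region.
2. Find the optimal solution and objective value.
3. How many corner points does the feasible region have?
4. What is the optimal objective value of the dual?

1. (0, 0), (5, 0), (0, 1.667)
2. p = 5, q = 0, z = -5
3. 3
4. -5 (by strong duality, equal to the primal optimum)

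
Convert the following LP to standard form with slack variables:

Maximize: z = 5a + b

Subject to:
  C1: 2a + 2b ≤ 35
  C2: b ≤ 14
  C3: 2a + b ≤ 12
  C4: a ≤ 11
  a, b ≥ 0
max z = 5a + b

s.t.
  2a + 2b + s1 = 35
  b + s2 = 14
  2a + b + s3 = 12
  a + s4 = 11
  a, b, s1, s2, s3, s4 ≥ 0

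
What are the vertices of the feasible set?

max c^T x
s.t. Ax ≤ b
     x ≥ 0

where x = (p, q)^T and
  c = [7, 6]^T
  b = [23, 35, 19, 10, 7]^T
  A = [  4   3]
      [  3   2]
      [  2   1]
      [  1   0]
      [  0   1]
Each vertex is the intersection of two constraint boundaries that also satisfies all remaining constraints:
  p = 0 and q = 0 → (0, 0)
  4p + 3q = 23 and q = 0 → (5.75, 0)
  4p + 3q = 23 and q = 7 → (0.5, 7)
  q = 7 and p = 0 → (0, 7)

Vertices: (0, 0), (5.75, 0), (0.5, 7), (0, 7)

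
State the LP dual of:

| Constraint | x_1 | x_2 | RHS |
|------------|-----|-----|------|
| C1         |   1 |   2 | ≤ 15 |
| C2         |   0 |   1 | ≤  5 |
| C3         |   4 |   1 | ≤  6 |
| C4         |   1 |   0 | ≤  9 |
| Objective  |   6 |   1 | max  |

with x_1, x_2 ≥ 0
Minimize: z = 15y1 + 5y2 + 6y3 + 9y4

Subject to:
  C1: -y1 - 4y3 - y4 ≤ -6
  C2: -2y1 - y2 - y3 ≤ -1
  y1, y2, y3, y4 ≥ 0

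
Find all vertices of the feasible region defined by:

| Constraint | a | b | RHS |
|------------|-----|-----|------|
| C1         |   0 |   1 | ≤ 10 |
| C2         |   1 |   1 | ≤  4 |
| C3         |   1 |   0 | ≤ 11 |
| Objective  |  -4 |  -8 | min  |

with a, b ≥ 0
Each vertex is the intersection of two constraint boundaries that also satisfies all remaining constraints:
  a = 0 and b = 0 → (0, 0)
  a + b = 4 and b = 0 → (4, 0)
  a + b = 4 and a = 0 → (0, 4)

Vertices: (0, 0), (4, 0), (0, 4)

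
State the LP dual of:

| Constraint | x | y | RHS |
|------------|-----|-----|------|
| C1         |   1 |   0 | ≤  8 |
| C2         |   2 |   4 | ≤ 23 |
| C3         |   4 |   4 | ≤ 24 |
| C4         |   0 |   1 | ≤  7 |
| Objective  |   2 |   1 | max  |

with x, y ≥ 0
Minimize: z = 8y1 + 23y2 + 24y3 + 7y4

Subject to:
  C1: -y1 - 2y2 - 4y3 ≤ -2
  C2: -4y2 - 4y3 - y4 ≤ -1
  y1, y2, y3, y4 ≥ 0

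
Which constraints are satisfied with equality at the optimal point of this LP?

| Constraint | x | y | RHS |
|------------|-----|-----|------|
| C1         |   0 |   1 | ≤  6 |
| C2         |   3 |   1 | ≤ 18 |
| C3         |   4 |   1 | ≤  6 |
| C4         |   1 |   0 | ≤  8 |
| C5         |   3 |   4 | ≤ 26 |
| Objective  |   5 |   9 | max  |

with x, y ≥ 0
Optimal: x = 0, y = 6
Slack at optimum:
  C1: slack = 0 (binding)
  C2: slack = 12
  C3: slack = 0 (binding)
  C4: slack = 8
  C5: slack = 2
  x ≥ 0: x = 0 (binding)
  y ≥ 0: y = 6
Binding constraints: C1, C3, x ≥ 0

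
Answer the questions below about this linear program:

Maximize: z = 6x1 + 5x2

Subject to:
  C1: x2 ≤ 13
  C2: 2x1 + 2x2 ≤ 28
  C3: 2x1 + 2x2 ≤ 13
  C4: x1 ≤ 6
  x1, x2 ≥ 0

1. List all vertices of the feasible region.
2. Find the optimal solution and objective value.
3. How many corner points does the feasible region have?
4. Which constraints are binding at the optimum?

1. (0, 0), (6, 0), (6, 0.5), (0, 6.5)
2. x1 = 6, x2 = 0.5, z = 38.5
3. 4
4. C3, C4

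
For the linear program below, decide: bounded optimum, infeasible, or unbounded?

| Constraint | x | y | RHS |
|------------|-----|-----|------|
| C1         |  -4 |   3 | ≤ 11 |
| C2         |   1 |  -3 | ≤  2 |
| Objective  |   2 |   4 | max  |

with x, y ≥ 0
Feasible point: (0, 0) satisfies every constraint, so the LP is feasible.
Direction d = (1, 1): for each constraint row a, a·d ≤ 0 —
  (-4)(1) + (3)(1) = -1 ≤ 0
  (1)(1) + (-3)(1) = -2 ≤ 0
and d ≥ 0, so (0, 0) + t·d stays feasible for every t ≥ 0. Along this ray z = 2x + 4y changes by 6 per unit t, so z → +∞.

The LP is unbounded; z can be made arbitrarily large.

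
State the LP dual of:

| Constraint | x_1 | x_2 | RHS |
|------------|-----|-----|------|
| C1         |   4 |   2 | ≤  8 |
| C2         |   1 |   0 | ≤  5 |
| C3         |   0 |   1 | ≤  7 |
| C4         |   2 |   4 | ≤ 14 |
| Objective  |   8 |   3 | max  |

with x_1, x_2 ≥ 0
Minimize: z = 8y1 + 5y2 + 7y3 + 14y4

Subject to:
  C1: -4y1 - y2 - 2y4 ≤ -8
  C2: -2y1 - y3 - 4y4 ≤ -3
  y1, y2, y3, y4 ≥ 0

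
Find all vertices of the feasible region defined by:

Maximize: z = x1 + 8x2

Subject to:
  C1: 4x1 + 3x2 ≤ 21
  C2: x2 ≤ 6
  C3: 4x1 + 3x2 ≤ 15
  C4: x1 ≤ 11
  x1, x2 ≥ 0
Each vertex is the intersection of two constraint boundaries that also satisfies all remaining constraints:
  x1 = 0 and x2 = 0 → (0, 0)
  4x1 + 3x2 = 15 and x2 = 0 → (3.75, 0)
  4x1 + 3x2 = 15 and x1 = 0 → (0, 5)

Vertices: (0, 0), (3.75, 0), (0, 5)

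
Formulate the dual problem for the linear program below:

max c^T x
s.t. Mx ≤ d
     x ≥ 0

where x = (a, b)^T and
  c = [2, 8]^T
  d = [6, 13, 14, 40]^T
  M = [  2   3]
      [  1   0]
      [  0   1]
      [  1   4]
Minimize: z = 6y1 + 13y2 + 14y3 + 40y4

Subject to:
  C1: -2y1 - y2 - y4 ≤ -2
  C2: -3y1 - y3 - 4y4 ≤ -8
  y1, y2, y3, y4 ≥ 0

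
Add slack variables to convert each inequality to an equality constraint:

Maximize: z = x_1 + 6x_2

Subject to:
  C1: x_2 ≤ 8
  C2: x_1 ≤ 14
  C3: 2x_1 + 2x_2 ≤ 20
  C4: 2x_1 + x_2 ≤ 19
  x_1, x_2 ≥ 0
max z = x_1 + 6x_2

s.t.
  x_2 + s1 = 8
  x_1 + s2 = 14
  2x_1 + 2x_2 + s3 = 20
  2x_1 + x_2 + s4 = 19
  x_1, x_2, s1, s2, s3, s4 ≥ 0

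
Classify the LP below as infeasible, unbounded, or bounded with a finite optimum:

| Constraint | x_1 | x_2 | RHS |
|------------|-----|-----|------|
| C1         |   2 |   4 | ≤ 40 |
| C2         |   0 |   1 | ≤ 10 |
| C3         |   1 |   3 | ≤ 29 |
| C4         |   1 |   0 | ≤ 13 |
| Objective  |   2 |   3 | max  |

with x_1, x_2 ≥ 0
The point (13, 3.5) satisfies every constraint, so the LP is feasible; the constraints give x_1 ≤ 13 and x_2 ≤ 10, which with x_1, x_2 ≥ 0 keep the feasible region inside a bounded box. A feasible, bounded LP attains a finite optimum at a vertex.

Evaluating z = 2x_1 + 3x_2 at each vertex:
  (0, 0): z = 0
  (13, 0): z = 26
  (13, 3.5): z = 36.5
  (2, 9): z = 31
  (0, 9.667): z = 29

Bounded optimum: z* = 36.5 at (13, 3.5).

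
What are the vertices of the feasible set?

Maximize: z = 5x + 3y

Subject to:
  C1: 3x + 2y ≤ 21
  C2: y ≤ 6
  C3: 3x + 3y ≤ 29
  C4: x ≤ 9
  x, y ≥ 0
Each vertex is the intersection of two constraint boundaries that also satisfies all remaining constraints:
  x = 0 and y = 0 → (0, 0)
  3x + 2y = 21 and y = 0 → (7, 0)
  3x + 2y = 21 and y = 6 → (3, 6)
  y = 6 and x = 0 → (0, 6)

Vertices: (0, 0), (7, 0), (3, 6), (0, 6)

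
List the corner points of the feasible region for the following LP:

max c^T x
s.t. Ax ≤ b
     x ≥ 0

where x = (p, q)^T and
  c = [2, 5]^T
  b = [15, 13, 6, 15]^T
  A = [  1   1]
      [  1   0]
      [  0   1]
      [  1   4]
Each vertex is the intersection of two constraint boundaries that also satisfies all remaining constraints:
  p = 0 and q = 0 → (0, 0)
  p = 13 and q = 0 → (13, 0)
  p = 13 and p + 4q = 15 → (13, 0.5)
  p + 4q = 15 and p = 0 → (0, 3.75)

Vertices: (0, 0), (13, 0), (13, 0.5), (0, 3.75)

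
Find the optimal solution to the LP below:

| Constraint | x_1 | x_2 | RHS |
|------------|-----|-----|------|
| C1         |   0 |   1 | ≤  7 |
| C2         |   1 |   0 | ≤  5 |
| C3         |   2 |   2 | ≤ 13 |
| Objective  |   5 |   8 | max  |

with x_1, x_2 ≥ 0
Each vertex is the intersection of two constraint boundaries that also satisfies all remaining constraints:
  x_1 = 0 and x_2 = 0 → (0, 0)
  x_1 = 5 and x_2 = 0 → (5, 0)
  x_1 = 5 and 2x_1 + 2x_2 = 13 → (5, 1.5)
  2x_1 + 2x_2 = 13 and x_1 = 0 → (0, 6.5)

Evaluating z = 5x_1 + 8x_2 at each vertex:
  (0, 0): z = 0
  (5, 0): z = 25
  (5, 1.5): z = 37
  (0, 6.5): z = 52

The maximum is at (0, 6.5) with z = 52.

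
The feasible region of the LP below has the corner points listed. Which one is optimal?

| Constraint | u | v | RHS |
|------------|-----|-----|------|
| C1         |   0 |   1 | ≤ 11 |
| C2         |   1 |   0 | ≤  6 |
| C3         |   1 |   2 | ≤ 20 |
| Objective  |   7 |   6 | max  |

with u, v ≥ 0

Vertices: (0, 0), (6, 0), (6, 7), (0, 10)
Evaluating z = 7u + 6v at each vertex:
  (0, 0): z = 0
  (6, 0): z = 42
  (6, 7): z = 84
  (0, 10): z = 60

The largest value is z = 84, attained at (6, 7).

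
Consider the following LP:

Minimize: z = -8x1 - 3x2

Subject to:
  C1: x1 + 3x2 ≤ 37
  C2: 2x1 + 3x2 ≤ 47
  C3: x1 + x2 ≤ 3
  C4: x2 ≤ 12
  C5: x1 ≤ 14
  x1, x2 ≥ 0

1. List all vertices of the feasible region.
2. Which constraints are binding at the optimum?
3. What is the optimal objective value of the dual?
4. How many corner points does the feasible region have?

1. (0, 0), (3, 0), (0, 3)
2. C3, x2 ≥ 0
3. -24 (by strong duality, equal to the primal optimum)
4. 3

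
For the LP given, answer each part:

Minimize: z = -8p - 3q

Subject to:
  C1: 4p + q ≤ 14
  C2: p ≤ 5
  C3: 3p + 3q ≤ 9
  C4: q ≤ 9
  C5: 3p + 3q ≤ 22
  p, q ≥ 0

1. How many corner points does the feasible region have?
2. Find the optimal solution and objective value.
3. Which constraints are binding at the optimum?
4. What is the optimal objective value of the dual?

1. 3
2. p = 3, q = 0, z = -24
3. C3, q ≥ 0
4. -24 (by strong duality, equal to the primal optimum)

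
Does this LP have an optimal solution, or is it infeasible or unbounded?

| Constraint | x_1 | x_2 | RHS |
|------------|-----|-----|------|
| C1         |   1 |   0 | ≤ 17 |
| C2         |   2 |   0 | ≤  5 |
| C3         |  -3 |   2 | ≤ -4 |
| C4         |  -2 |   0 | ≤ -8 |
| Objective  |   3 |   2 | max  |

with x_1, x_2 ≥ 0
C2 requires 2x_1 ≤ 5, while C4 (-2x_1 ≤ -8) is equivalent to 2x_1 ≥ 8. Together they would need 8 ≤ 2x_1 ≤ 5, which is impossible since 8 > 5. No point satisfies all constraints.

Infeasible: no point satisfies all constraints simultaneously.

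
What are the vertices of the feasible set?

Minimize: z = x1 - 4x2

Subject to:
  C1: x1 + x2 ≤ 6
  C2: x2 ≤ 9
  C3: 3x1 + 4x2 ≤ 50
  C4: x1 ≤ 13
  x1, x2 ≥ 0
Each vertex is the intersection of two constraint boundaries that also satisfies all remaining constraints:
  x1 = 0 and x2 = 0 → (0, 0)
  x1 + x2 = 6 and x2 = 0 → (6, 0)
  x1 + x2 = 6 and x1 = 0 → (0, 6)

Vertices: (0, 0), (6, 0), (0, 6)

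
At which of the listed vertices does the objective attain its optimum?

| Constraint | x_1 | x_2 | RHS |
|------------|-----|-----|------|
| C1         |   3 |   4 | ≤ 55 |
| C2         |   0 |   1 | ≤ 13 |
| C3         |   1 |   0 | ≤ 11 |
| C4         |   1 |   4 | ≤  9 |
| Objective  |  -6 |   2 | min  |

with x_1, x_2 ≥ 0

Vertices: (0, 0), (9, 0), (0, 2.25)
Evaluating z = -6x_1 + 2x_2 at each vertex:
  (0, 0): z = 0
  (9, 0): z = -54
  (0, 2.25): z = 4.5

The smallest value is z = -54, attained at (9, 0).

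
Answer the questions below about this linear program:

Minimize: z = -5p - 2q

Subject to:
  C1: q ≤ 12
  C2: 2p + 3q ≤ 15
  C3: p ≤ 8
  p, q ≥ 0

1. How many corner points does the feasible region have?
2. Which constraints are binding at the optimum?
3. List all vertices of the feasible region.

1. 3
2. C2, q ≥ 0
3. (0, 0), (7.5, 0), (0, 5)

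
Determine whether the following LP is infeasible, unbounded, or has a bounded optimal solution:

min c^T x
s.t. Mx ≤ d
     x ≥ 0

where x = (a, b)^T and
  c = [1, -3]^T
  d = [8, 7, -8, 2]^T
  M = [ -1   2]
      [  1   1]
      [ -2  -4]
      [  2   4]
One constraint requires 2a + 4b ≤ 2, while the constraint -2a - 4b ≤ -8 is equivalent to 2a + 4b ≥ 8. Together they would need 8 ≤ 2a + 4b ≤ 2, which is impossible since 8 > 2. No point satisfies all constraints.

Infeasible: no point satisfies all constraints simultaneously.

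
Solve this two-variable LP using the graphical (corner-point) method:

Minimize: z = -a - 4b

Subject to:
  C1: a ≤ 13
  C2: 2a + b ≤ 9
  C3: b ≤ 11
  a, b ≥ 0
a = 0, b = 9, z = -36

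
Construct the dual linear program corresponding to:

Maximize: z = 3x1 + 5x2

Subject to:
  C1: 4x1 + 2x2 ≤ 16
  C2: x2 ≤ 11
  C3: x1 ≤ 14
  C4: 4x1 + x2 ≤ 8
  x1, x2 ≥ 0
Minimize: z = 16y1 + 11y2 + 14y3 + 8y4

Subject to:
  C1: -4y1 - y3 - 4y4 ≤ -3
  C2: -2y1 - y2 - y4 ≤ -5
  y1, y2, y3, y4 ≥ 0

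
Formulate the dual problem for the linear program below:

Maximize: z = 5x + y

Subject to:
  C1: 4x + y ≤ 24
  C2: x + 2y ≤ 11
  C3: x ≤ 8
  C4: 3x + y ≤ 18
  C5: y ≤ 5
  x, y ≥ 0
Minimize: z = 24y1 + 11y2 + 8y3 + 18y4 + 5y5

Subject to:
  C1: -4y1 - y2 - y3 - 3y4 ≤ -5
  C2: -y1 - 2y2 - y4 - y5 ≤ -1
  y1, y2, y3, y4, y5 ≥ 0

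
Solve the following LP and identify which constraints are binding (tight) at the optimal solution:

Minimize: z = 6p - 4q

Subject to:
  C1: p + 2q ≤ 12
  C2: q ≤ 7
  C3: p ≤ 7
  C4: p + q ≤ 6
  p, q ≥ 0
Optimal: p = 0, q = 6
Slack at optimum:
  C1: slack = 0 (binding)
  C2: slack = 1
  C3: slack = 7
  C4: slack = 0 (binding)
  p ≥ 0: p = 0 (binding)
  q ≥ 0: q = 6
Binding constraints: C1, C4, p ≥ 0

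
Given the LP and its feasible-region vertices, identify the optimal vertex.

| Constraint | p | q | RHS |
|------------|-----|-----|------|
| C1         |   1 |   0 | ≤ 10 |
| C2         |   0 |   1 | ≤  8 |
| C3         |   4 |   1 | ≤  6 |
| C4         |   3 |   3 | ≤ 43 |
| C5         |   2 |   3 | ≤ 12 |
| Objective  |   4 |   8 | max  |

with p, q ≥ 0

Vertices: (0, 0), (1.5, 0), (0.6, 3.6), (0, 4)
Evaluating z = 4p + 8q at each vertex:
  (0, 0): z = 0
  (1.5, 0): z = 6
  (0.6, 3.6): z = 31.2
  (0, 4): z = 32

The largest value is z = 32, attained at (0, 4).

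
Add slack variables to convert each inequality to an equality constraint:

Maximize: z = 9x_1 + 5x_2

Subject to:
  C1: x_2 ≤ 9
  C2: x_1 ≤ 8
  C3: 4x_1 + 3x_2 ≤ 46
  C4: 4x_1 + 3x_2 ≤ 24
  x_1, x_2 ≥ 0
max z = 9x_1 + 5x_2

s.t.
  x_2 + s1 = 9
  x_1 + s2 = 8
  4x_1 + 3x_2 + s3 = 46
  4x_1 + 3x_2 + s4 = 24
  x_1, x_2, s1, s2, s3, s4 ≥ 0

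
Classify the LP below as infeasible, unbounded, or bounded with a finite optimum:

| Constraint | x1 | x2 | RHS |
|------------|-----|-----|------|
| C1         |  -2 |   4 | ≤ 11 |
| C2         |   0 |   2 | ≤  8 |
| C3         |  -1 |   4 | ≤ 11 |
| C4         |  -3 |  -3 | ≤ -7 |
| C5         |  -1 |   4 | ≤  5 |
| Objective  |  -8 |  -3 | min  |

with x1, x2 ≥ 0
Feasible point: (2, 1) satisfies every constraint, so the LP is feasible.
Direction d = (1, 0): for each constraint row a, a·d ≤ 0 —
  (-2)(1) + (4)(0) = -2 ≤ 0
  (0)(1) + (2)(0) = 0 ≤ 0
  (-1)(1) + (4)(0) = -1 ≤ 0
  (-3)(1) + (-3)(0) = -3 ≤ 0
  (-1)(1) + (4)(0) = -1 ≤ 0
and d ≥ 0, so (2, 1) + t·d stays feasible for every t ≥ 0. Along this ray z = -8x1 - 3x2 changes by -8 per unit t, so z → −∞.

Unbounded: there is a feasible ray along which z → −∞.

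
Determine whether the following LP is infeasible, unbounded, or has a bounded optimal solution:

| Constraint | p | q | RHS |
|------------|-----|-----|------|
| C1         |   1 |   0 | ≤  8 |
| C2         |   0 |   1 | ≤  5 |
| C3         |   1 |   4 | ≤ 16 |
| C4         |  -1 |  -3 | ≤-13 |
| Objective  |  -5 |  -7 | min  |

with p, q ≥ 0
The point (8, 2) satisfies every constraint, so the LP is feasible; the constraints give p ≤ 8 and q ≤ 5, which with p, q ≥ 0 keep the feasible region inside a bounded box. A feasible, bounded LP attains a finite optimum at a vertex.

Bounded optimum: z* = -54 at (8, 2).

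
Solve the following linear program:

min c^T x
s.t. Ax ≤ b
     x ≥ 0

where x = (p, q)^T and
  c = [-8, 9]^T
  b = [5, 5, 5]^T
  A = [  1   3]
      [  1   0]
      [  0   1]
Each vertex is the intersection of two constraint boundaries that also satisfies all remaining constraints:
  p = 0 and q = 0 → (0, 0)
  p + 3q = 5 and p = 5 → (5, 0)
  p + 3q = 5 and p = 0 → (0, 1.667)

Evaluating z = -8p + 9q at each vertex:
  (0, 0): z = 0
  (5, 0): z = -40
  (0, 1.667): z = 15

The minimum is at (5, 0) with z = -40.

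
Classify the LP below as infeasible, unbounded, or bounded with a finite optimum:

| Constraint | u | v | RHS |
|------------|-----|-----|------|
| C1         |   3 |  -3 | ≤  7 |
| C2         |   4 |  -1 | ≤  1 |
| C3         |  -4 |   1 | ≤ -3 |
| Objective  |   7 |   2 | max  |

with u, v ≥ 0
C2 requires 4u - v ≤ 1, while C3 (-4u + v ≤ -3) is equivalent to 4u - v ≥ 3. Together they would need 3 ≤ 4u - v ≤ 1, which is impossible since 3 > 1. No point satisfies all constraints.

The feasible region is empty; the LP is infeasible.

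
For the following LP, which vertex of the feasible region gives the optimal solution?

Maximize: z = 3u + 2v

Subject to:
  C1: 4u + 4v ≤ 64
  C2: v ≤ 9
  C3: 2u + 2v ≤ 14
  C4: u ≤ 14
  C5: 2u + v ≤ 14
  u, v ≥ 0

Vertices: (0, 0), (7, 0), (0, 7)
Evaluating z = 3u + 2v at each vertex:
  (0, 0): z = 0
  (7, 0): z = 21
  (0, 7): z = 14

The largest value is z = 21, attained at (7, 0).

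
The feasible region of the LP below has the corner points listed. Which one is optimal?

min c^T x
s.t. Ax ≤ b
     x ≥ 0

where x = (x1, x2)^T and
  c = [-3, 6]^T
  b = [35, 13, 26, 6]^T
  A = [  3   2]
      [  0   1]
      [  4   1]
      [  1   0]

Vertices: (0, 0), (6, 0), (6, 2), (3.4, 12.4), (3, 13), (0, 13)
Evaluating z = -3x1 + 6x2 at each vertex:
  (0, 0): z = 0
  (6, 0): z = -18
  (6, 2): z = -6
  (3.4, 12.4): z = 64.2
  (3, 13): z = 69
  (0, 13): z = 78

The smallest value is z = -18, attained at (6, 0).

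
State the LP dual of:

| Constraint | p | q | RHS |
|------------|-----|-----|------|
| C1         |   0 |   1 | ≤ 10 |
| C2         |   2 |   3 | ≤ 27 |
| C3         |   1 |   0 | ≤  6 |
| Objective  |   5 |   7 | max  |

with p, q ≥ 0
Minimize: z = 10y1 + 27y2 + 6y3

Subject to:
  C1: -2y2 - y3 ≤ -5
  C2: -y1 - 3y2 ≤ -7
  y1, y2, y3 ≥ 0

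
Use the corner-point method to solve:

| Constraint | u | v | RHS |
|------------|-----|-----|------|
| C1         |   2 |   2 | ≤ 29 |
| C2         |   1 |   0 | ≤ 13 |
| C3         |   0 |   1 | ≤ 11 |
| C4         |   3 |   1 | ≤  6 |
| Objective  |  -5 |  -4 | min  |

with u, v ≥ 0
Each vertex is the intersection of two constraint boundaries that also satisfies all remaining constraints:
  u = 0 and v = 0 → (0, 0)
  3u + v = 6 and v = 0 → (2, 0)
  3u + v = 6 and u = 0 → (0, 6)

Evaluating z = -5u - 4v at each vertex:
  (0, 0): z = 0
  (2, 0): z = -10
  (0, 6): z = -24

The minimum is at (0, 6) with z = -24.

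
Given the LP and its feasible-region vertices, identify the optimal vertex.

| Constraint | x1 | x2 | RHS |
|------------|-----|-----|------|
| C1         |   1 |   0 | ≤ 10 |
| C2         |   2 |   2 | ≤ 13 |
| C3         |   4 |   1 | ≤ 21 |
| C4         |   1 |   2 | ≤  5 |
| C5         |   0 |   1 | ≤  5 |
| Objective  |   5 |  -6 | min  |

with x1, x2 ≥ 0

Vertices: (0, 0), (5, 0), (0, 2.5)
(0, 2.5) with z = -15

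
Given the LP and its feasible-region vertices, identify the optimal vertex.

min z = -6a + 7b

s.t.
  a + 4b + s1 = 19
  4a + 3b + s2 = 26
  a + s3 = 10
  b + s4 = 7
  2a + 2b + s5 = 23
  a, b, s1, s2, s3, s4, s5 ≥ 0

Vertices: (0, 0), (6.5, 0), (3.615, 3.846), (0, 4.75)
Evaluating z = -6a + 7b at each vertex:
  (0, 0): z = 0
  (6.5, 0): z = -39
  (3.615, 3.846): z = 5.231
  (0, 4.75): z = 33.25

The smallest value is z = -39, attained at (6.5, 0).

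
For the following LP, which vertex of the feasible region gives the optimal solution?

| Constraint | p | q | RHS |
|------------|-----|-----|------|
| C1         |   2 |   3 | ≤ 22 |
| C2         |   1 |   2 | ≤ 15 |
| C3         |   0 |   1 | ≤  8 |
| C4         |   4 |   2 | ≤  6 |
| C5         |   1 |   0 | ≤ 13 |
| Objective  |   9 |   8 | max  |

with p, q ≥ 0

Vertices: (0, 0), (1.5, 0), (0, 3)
Evaluating z = 9p + 8q at each vertex:
  (0, 0): z = 0
  (1.5, 0): z = 13.5
  (0, 3): z = 24

The largest value is z = 24, attained at (0, 3).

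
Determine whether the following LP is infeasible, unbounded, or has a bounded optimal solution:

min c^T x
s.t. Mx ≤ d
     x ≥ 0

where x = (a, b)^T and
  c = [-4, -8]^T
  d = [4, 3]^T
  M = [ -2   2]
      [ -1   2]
Feasible point: (0, 0) satisfies every constraint, so the LP is feasible.
Direction d = (1, 0): for each constraint row a, a·d ≤ 0 —
  (-2)(1) + (2)(0) = -2 ≤ 0
  (-1)(1) + (2)(0) = -1 ≤ 0
and d ≥ 0, so (0, 0) + t·d stays feasible for every t ≥ 0. Along this ray z = -4a - 8b changes by -4 per unit t, so z → −∞.

Unbounded: there is a feasible ray along which z → −∞.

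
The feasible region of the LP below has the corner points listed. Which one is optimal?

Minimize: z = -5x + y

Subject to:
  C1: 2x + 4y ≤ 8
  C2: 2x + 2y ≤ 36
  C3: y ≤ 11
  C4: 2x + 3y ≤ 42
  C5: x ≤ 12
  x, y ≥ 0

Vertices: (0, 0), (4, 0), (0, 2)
(4, 0) with z = -20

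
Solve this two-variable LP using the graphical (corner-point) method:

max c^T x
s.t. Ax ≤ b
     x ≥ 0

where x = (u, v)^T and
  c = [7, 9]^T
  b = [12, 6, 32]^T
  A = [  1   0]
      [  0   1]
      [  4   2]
u = 5, v = 6, z = 89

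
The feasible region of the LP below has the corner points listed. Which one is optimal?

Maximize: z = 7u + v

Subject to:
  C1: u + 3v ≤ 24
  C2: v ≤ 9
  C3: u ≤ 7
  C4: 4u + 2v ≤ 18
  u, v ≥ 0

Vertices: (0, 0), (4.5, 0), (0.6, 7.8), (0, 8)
Evaluating z = 7u + v at each vertex:
  (0, 0): z = 0
  (4.5, 0): z = 31.5
  (0.6, 7.8): z = 12
  (0, 8): z = 8

The largest value is z = 31.5, attained at (4.5, 0).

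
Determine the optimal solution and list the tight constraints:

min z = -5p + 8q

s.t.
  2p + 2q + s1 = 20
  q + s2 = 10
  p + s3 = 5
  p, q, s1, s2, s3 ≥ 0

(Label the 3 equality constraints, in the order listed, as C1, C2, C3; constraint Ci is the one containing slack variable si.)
Optimal: p = 5, q = 0
Slack at optimum:
  C1: slack = 10
  C2: slack = 10
  C3: slack = 0 (binding)
  p ≥ 0: p = 5
  q ≥ 0: q = 0 (binding)
Binding constraints: C3, q ≥ 0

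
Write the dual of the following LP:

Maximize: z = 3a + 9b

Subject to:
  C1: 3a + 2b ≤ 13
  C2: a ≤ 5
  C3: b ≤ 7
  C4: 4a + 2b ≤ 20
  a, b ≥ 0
Minimize: z = 13y1 + 5y2 + 7y3 + 20y4

Subject to:
  C1: -3y1 - y2 - 4y4 ≤ -3
  C2: -2y1 - y3 - 2y4 ≤ -9
  y1, y2, y3, y4 ≥ 0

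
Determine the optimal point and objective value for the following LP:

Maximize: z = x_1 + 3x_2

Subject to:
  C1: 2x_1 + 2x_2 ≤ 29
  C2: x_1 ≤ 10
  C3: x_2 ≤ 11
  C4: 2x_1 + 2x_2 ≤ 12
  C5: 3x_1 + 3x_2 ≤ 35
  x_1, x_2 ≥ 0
Each vertex is the intersection of two constraint boundaries that also satisfies all remaining constraints:
  x_1 = 0 and x_2 = 0 → (0, 0)
  2x_1 + 2x_2 = 12 and x_2 = 0 → (6, 0)
  2x_1 + 2x_2 = 12 and x_1 = 0 → (0, 6)

Evaluating z = x_1 + 3x_2 at each vertex:
  (0, 0): z = 0
  (6, 0): z = 6
  (0, 6): z = 18

The maximum is at (0, 6) with z = 18.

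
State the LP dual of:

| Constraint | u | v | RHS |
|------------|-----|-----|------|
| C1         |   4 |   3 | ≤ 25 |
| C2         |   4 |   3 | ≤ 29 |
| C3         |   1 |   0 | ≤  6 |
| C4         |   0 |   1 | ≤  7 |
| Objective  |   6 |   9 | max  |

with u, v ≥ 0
Minimize: z = 25y1 + 29y2 + 6y3 + 7y4

Subject to:
  C1: -4y1 - 4y2 - y3 ≤ -6
  C2: -3y1 - 3y2 - y4 ≤ -9
  y1, y2, y3, y4 ≥ 0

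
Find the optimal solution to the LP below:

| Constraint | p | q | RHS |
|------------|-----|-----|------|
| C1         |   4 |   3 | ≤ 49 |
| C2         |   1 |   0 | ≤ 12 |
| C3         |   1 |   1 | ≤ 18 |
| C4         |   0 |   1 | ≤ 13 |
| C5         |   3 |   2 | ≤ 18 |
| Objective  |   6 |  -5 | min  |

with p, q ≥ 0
Each vertex is the intersection of two constraint boundaries that also satisfies all remaining constraints:
  p = 0 and q = 0 → (0, 0)
  3p + 2q = 18 and q = 0 → (6, 0)
  3p + 2q = 18 and p = 0 → (0, 9)

Evaluating z = 6p - 5q at each vertex:
  (0, 0): z = 0
  (6, 0): z = 36
  (0, 9): z = -45

The minimum is at (0, 9) with z = -45.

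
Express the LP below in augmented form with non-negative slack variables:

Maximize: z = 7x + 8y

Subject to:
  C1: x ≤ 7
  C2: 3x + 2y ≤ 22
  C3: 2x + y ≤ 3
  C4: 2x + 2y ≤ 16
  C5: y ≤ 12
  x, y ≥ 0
max z = 7x + 8y

s.t.
  x + s1 = 7
  3x + 2y + s2 = 22
  2x + y + s3 = 3
  2x + 2y + s4 = 16
  y + s5 = 12
  x, y, s1, s2, s3, s4, s5 ≥ 0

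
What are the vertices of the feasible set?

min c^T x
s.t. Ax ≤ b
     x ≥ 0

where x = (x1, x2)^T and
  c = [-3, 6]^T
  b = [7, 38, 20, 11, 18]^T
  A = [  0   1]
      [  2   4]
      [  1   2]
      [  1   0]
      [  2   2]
Each vertex is the intersection of two constraint boundaries that also satisfies all remaining constraints:
  x1 = 0 and x2 = 0 → (0, 0)
  2x1 + 2x2 = 18 and x2 = 0 → (9, 0)
  x2 = 7 and 2x1 + 2x2 = 18 → (2, 7)
  x2 = 7 and x1 = 0 → (0, 7)

Vertices: (0, 0), (9, 0), (2, 7), (0, 7)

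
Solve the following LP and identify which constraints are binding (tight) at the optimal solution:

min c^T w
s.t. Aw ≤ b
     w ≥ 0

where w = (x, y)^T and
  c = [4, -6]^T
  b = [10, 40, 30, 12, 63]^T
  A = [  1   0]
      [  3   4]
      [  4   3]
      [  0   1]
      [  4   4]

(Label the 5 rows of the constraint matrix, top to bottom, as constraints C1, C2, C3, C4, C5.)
Optimal: x = 0, y = 10
Binding: C2, C3, x ≥ 0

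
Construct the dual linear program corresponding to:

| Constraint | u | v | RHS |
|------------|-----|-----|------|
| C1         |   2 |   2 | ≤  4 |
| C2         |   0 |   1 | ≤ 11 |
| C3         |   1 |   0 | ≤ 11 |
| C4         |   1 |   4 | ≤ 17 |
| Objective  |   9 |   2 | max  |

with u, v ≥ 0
Minimize: z = 4y1 + 11y2 + 11y3 + 17y4

Subject to:
  C1: -2y1 - y3 - y4 ≤ -9
  C2: -2y1 - y2 - 4y4 ≤ -2
  y1, y2, y3, y4 ≥ 0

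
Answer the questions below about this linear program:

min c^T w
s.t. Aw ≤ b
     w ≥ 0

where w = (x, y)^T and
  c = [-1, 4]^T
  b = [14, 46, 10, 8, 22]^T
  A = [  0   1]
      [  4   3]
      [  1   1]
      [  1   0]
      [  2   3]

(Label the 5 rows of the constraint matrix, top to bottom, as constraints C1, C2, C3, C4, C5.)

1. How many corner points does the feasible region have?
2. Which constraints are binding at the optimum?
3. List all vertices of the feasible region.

1. 4
2. C4, y ≥ 0
3. (0, 0), (8, 0), (8, 2), (0, 7.333)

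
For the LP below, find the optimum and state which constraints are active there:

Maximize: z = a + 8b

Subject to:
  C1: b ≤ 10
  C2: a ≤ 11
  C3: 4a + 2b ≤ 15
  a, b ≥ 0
Optimal: a = 0, b = 7.5
Binding: C3, a ≥ 0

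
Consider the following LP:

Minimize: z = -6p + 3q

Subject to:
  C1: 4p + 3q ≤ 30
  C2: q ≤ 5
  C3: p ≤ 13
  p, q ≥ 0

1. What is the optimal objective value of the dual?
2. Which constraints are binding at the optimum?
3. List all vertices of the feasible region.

1. -45 (by strong duality, equal to the primal optimum)
2. C1, q ≥ 0
3. (0, 0), (7.5, 0), (3.75, 5), (0, 5)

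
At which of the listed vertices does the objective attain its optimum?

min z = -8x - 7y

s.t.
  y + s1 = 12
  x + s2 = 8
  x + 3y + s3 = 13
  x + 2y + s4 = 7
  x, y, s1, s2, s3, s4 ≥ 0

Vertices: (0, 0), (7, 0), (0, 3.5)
Evaluating z = -8x - 7y at each vertex:
  (0, 0): z = 0
  (7, 0): z = -56
  (0, 3.5): z = -24.5

The smallest value is z = -56, attained at (7, 0).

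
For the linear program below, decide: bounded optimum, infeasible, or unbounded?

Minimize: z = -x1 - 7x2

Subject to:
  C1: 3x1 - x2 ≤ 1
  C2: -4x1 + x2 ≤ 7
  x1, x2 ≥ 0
Feasible point: (0, 0) satisfies every constraint, so the LP is feasible.
Direction d = (1, 3): for each constraint row a, a·d ≤ 0 —
  (3)(1) + (-1)(3) = 0 ≤ 0
  (-4)(1) + (1)(3) = -1 ≤ 0
and d ≥ 0, so (0, 0) + t·d stays feasible for every t ≥ 0. Along this ray z = -x1 - 7x2 changes by -22 per unit t, so z → −∞.

Unbounded: there is a feasible ray along which z → −∞.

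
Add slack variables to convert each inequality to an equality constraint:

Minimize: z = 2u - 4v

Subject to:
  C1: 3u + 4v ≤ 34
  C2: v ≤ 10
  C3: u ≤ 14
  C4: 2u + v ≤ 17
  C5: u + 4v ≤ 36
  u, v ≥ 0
min z = 2u - 4v

s.t.
  3u + 4v + s1 = 34
  v + s2 = 10
  u + s3 = 14
  2u + v + s4 = 17
  u + 4v + s5 = 36
  u, v, s1, s2, s3, s4, s5 ≥ 0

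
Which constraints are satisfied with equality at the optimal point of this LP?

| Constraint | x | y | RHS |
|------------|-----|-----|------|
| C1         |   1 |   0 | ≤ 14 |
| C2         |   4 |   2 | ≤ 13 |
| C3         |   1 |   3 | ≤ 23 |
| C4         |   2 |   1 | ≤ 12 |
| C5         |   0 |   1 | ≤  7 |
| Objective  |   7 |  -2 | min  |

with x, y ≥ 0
Optimal: x = 0, y = 6.5
Binding: C2, x ≥ 0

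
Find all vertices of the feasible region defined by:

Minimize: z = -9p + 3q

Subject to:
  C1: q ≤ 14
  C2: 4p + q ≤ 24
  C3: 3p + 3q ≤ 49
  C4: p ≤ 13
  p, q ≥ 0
Each vertex is the intersection of two constraint boundaries that also satisfies all remaining constraints:
  p = 0 and q = 0 → (0, 0)
  4p + q = 24 and q = 0 → (6, 0)
  4p + q = 24 and 3p + 3q = 49 → (2.556, 13.78)
  q = 14 and 3p + 3q = 49 → (2.333, 14)
  q = 14 and p = 0 → (0, 14)

Vertices: (0, 0), (6, 0), (2.556, 13.78), (2.333, 14), (0, 14)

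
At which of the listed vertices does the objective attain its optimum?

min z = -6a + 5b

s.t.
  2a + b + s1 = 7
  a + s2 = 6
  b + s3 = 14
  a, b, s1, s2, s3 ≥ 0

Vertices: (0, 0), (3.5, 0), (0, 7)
Evaluating z = -6a + 5b at each vertex:
  (0, 0): z = 0
  (3.5, 0): z = -21
  (0, 7): z = 35

The smallest value is z = -21, attained at (3.5, 0).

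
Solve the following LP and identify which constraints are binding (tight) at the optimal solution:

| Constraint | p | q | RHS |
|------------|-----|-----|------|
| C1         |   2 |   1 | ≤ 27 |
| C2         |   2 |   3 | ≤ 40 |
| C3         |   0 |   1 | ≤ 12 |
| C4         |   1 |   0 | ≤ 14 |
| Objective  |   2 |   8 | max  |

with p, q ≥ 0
Optimal: p = 2, q = 12
Slack at optimum:
  C1: slack = 11
  C2: slack = 0 (binding)
  C3: slack = 0 (binding)
  C4: slack = 12
  p ≥ 0: p = 2
  q ≥ 0: q = 12
Binding constraints: C2, C3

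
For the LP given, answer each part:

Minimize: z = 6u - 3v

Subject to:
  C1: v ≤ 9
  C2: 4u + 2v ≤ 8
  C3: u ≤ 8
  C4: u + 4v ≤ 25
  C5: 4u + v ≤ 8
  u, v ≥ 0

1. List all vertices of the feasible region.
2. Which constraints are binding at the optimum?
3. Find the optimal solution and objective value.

1. (0, 0), (2, 0), (0, 4)
2. C2, u ≥ 0
3. u = 0, v = 4, z = -12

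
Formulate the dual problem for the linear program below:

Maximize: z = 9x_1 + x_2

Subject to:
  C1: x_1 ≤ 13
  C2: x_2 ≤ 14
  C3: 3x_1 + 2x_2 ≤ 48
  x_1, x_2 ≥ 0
Minimize: z = 13y1 + 14y2 + 48y3

Subject to:
  C1: -y1 - 3y3 ≤ -9
  C2: -y2 - 2y3 ≤ -1
  y1, y2, y3 ≥ 0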